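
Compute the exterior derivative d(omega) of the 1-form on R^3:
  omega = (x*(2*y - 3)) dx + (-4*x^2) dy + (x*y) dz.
d(omega) = (-10*x) dx ∧ dy + (y) dx ∧ dz + (x) dy ∧ dz

For a 1-form omega = sum_i f_i dx_i, the exterior derivative is
  d(omega) = sum_{i < j} (∂f_j/∂x_i - ∂f_i/∂x_j) dx_i ∧ dx_j.
  coefficient of dx ∧ dy: ∂f_2/∂x - ∂f_1/∂y = ∂(-4*x^2)/∂x - ∂(x*(2*y - 3))/∂y = -10*x
  coefficient of dx ∧ dz: ∂f_3/∂x - ∂f_1/∂z = ∂(x*y)/∂x - ∂(x*(2*y - 3))/∂z = y
  coefficient of dy ∧ dz: ∂f_3/∂y - ∂f_2/∂z = ∂(x*y)/∂y - ∂(-4*x^2)/∂z = x
Assembling: d(omega) = (-10*x) dx ∧ dy + (y) dx ∧ dz + (x) dy ∧ dz.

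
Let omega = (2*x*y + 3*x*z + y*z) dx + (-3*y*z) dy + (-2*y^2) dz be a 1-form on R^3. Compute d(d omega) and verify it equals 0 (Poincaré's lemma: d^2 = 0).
d(d omega) = 0

Step 1: d omega = sum_{i<j} (∂f_j/∂x_i - ∂f_i/∂x_j) dx_i ∧ dx_j:
  coeff of dx ∧ dy: -2*x - z
  coeff of dx ∧ dz: -3*x - y
  coeff of dy ∧ dz: -y
Step 2: Apply d again to each 2-form coefficient. The only possible 3-form in R^3 is dx ∧ dy ∧ dz, with coefficient
  ∂(coeff of dy∧dz)/∂x - ∂(coeff of dx∧dz)/∂y + ∂(coeff of dx∧dy)/∂z
  = ∂/∂x (-y) - ∂/∂y (-3*x - y) + ∂/∂z (-2*x - z).
Each of these terms simplifies to sums of mixed partials that cancel in pairs. The result is 0 (by equality of mixed partials for smooth functions — Schwarz / Clairaut).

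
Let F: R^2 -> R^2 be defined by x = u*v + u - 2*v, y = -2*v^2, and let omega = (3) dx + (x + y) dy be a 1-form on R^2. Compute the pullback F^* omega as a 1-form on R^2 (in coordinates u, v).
F^* omega = (3*v + 3) du + (-4*u*v^2 - 4*u*v + 3*u + 8*v^3 + 8*v^2 - 6) dv

Using F^*(f dg) = (f ∘ F) d(g ∘ F), substitute each coordinate x_i by F_i(u, v) in f_i, and replace dx_i by d F_i = (∂F_i/∂u) du + (∂F_i/∂v) dv.
  For the x component: f_1(F) = 3; d F_1 = (v + 1) du + (u - 2) dv
  For the y component: f_2(F) = u*v + u - 2*v^2 - 2*v; d F_2 = (0) du + (-4*v) dv
Combining and collecting du, dv coefficients:
  coeff of du: 3*v + 3
  coeff of dv: -4*u*v^2 - 4*u*v + 3*u + 8*v^3 + 8*v^2 - 6
F^* omega = (3*v + 3) du + (-4*u*v^2 - 4*u*v + 3*u + 8*v^3 + 8*v^2 - 6) dv.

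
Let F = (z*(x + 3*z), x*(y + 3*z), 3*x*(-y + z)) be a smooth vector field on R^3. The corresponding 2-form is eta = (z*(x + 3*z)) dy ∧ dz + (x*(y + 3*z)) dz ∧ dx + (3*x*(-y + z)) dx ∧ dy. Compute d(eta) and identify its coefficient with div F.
d(eta) = (4*x + z) dx ∧ dy ∧ dz; div F = 4*x + z

For a 2-form in R^3 of the form above, applying d gives a 3-form with coefficient ∂P/∂x + ∂Q/∂y + ∂R/∂z:
  ∂P/∂x = z
  ∂Q/∂y = x
  ∂R/∂z = 3*x
Sum = 4*x + z, which is exactly div F.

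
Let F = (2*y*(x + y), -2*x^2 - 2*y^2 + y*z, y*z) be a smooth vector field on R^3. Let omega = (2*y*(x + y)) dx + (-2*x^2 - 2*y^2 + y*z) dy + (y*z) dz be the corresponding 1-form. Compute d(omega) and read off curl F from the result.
d(omega) = (-y + z) dy ∧ dz + (0) dz ∧ dx + (-6*x - 4*y) dx ∧ dy; curl F = (-y + z, 0, -6*x - 4*y)

d omega = sum_{i<j} (∂f_j/∂x_i - ∂f_i/∂x_j) dx_i ∧ dx_j. Under the identification (dy ∧ dz, dz ∧ dx, dx ∧ dy) ↔ (e_x, e_y, e_z), the coefficients are exactly the components of curl F. Compute:
  ∂R/∂y - ∂Q/∂z = (z) - (y) = -y + z
  ∂P/∂z - ∂R/∂x = (0) - (0) = 0
  ∂Q/∂x - ∂P/∂y = (-4*x) - (2*x + 4*y) = -6*x - 4*y.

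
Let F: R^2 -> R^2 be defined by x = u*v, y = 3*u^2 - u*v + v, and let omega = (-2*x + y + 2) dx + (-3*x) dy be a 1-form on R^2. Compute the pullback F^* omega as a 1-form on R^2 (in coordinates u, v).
F^* omega = (v*(-15*u^2 + v + 2)) du + (u*(3*u^2 - 2*v + 2)) dv

Using F^*(f dg) = (f ∘ F) d(g ∘ F), substitute each coordinate x_i by F_i(u, v) in f_i, and replace dx_i by d F_i = (∂F_i/∂u) du + (∂F_i/∂v) dv.
  For the x component: f_1(F) = 3*u^2 - 3*u*v + v + 2; d F_1 = (v) du + (u) dv
  For the y component: f_2(F) = -3*u*v; d F_2 = (6*u - v) du + (1 - u) dv
Combining and collecting du, dv coefficients:
  coeff of du: v*(-15*u^2 + v + 2)
  coeff of dv: u*(3*u^2 - 2*v + 2)
F^* omega = (v*(-15*u^2 + v + 2)) du + (u*(3*u^2 - 2*v + 2)) dv.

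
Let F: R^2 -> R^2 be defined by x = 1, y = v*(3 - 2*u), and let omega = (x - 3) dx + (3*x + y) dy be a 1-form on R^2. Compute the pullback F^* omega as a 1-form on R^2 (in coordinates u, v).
F^* omega = (2*v*(2*u*v - 3*v - 3)) du + (4*u^2*v - 12*u*v - 6*u + 9*v + 9) dv

Using F^*(f dg) = (f ∘ F) d(g ∘ F), substitute each coordinate x_i by F_i(u, v) in f_i, and replace dx_i by d F_i = (∂F_i/∂u) du + (∂F_i/∂v) dv.
  For the x component: f_1(F) = -2; d F_1 = (0) du + (0) dv
  For the y component: f_2(F) = -2*u*v + 3*v + 3; d F_2 = (-2*v) du + (3 - 2*u) dv
Combining and collecting du, dv coefficients:
  coeff of du: 2*v*(2*u*v - 3*v - 3)
  coeff of dv: 4*u^2*v - 12*u*v - 6*u + 9*v + 9
F^* omega = (2*v*(2*u*v - 3*v - 3)) du + (4*u^2*v - 12*u*v - 6*u + 9*v + 9) dv.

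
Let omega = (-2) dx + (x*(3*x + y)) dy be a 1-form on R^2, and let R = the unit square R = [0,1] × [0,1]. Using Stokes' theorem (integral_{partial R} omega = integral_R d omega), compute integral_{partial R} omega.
integral_(partial R) omega = 7/2

Stokes: integral_partial_R omega = integral_R d omega with d omega = (∂Q/∂x - ∂P/∂y) dx ∧ dy.
  ∂Q/∂x = 6*x + y
  ∂P/∂y = 0
  integrand = ∂Q/∂x - ∂P/∂y = 6*x + y.
Integrating over R: integral_0^1 integral_0^1 (6*x + y) dx dy = 7/2.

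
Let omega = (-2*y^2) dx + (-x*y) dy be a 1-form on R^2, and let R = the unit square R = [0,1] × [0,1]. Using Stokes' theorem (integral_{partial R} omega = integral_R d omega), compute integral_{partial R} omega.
integral_(partial R) omega = 3/2

Stokes: integral_partial_R omega = integral_R d omega with d omega = (∂Q/∂x - ∂P/∂y) dx ∧ dy.
  ∂Q/∂x = -y
  ∂P/∂y = -4*y
  integrand = ∂Q/∂x - ∂P/∂y = 3*y.
Integrating over R: integral_0^1 integral_0^1 (3*y) dx dy = 3/2.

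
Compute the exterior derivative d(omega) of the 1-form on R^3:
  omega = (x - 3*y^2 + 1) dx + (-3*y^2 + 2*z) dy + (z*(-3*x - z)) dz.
d(omega) = (6*y) dx ∧ dy + (-3*z) dx ∧ dz + (-2) dy ∧ dz

For a 1-form omega = sum_i f_i dx_i, the exterior derivative is
  d(omega) = sum_{i < j} (∂f_j/∂x_i - ∂f_i/∂x_j) dx_i ∧ dx_j.
  coefficient of dx ∧ dy: ∂f_2/∂x - ∂f_1/∂y = ∂(-3*y^2 + 2*z)/∂x - ∂(x - 3*y^2 + 1)/∂y = 6*y
  coefficient of dx ∧ dz: ∂f_3/∂x - ∂f_1/∂z = ∂(z*(-3*x - z))/∂x - ∂(x - 3*y^2 + 1)/∂z = -3*z
  coefficient of dy ∧ dz: ∂f_3/∂y - ∂f_2/∂z = ∂(z*(-3*x - z))/∂y - ∂(-3*y^2 + 2*z)/∂z = -2
Assembling: d(omega) = (6*y) dx ∧ dy + (-3*z) dx ∧ dz + (-2) dy ∧ dz.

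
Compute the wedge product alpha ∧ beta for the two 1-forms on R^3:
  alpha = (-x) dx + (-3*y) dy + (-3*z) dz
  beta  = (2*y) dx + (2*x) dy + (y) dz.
alpha ∧ beta = (-2*x^2 + 6*y^2) dx ∧ dy + (y*(-x + 6*z)) dx ∧ dz + (6*x*z - 3*y^2) dy ∧ dz

Distribute the wedge, using dx_i ∧ dx_j = -dx_j ∧ dx_i and dx_i ∧ dx_i = 0. For each pair (i, j) with i < j, the coefficient of dx_i ∧ dx_j in alpha ∧ beta is (alpha_i * beta_j - alpha_j * beta_i). Collecting: alpha ∧ beta = (-2*x^2 + 6*y^2) dx ∧ dy + (y*(-x + 6*z)) dx ∧ dz + (6*x*z - 3*y^2) dy ∧ dz.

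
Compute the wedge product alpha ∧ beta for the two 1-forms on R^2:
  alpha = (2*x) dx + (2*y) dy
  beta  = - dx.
alpha ∧ beta = (2*y) dx ∧ dy

Distribute the wedge, using dx_i ∧ dx_j = -dx_j ∧ dx_i and dx_i ∧ dx_i = 0. For each pair (i, j) with i < j, the coefficient of dx_i ∧ dx_j in alpha ∧ beta is (alpha_i * beta_j - alpha_j * beta_i). Collecting: alpha ∧ beta = (2*y) dx ∧ dy.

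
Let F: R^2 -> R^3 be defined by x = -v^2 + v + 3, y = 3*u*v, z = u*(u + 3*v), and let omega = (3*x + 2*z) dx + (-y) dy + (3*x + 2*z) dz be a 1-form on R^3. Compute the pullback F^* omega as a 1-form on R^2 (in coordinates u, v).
F^* omega = (4*u^3 + 18*u^2*v + 3*u*v^2 + 6*u*v + 18*u - 9*v^3 + 9*v^2 + 27*v) du + (6*u^3 + 5*u^2*v + 2*u^2 - 21*u*v^2 + 15*u*v + 27*u + 6*v^3 - 9*v^2 - 15*v + 9) dv

Using F^*(f dg) = (f ∘ F) d(g ∘ F), substitute each coordinate x_i by F_i(u, v) in f_i, and replace dx_i by d F_i = (∂F_i/∂u) du + (∂F_i/∂v) dv.
  For the x component: f_1(F) = 2*u^2 + 6*u*v - 3*v^2 + 3*v + 9; d F_1 = (0) du + (1 - 2*v) dv
  For the y component: f_2(F) = -3*u*v; d F_2 = (3*v) du + (3*u) dv
  For the z component: f_3(F) = 2*u^2 + 6*u*v - 3*v^2 + 3*v + 9; d F_3 = (2*u + 3*v) du + (3*u) dv
Combining and collecting du, dv coefficients:
  coeff of du: 4*u^3 + 18*u^2*v + 3*u*v^2 + 6*u*v + 18*u - 9*v^3 + 9*v^2 + 27*v
  coeff of dv: 6*u^3 + 5*u^2*v + 2*u^2 - 21*u*v^2 + 15*u*v + 27*u + 6*v^3 - 9*v^2 - 15*v + 9
F^* omega = (4*u^3 + 18*u^2*v + 3*u*v^2 + 6*u*v + 18*u - 9*v^3 + 9*v^2 + 27*v) du + (6*u^3 + 5*u^2*v + 2*u^2 - 21*u*v^2 + 15*u*v + 27*u + 6*v^3 - 9*v^2 - 15*v + 9) dv.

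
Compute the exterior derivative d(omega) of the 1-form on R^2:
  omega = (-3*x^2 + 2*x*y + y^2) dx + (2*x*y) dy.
d(omega) = (-2*x) dx ∧ dy

For a 1-form omega = sum_i f_i dx_i, the exterior derivative is
  d(omega) = sum_{i < j} (∂f_j/∂x_i - ∂f_i/∂x_j) dx_i ∧ dx_j.
  coefficient of dx ∧ dy: ∂f_2/∂x - ∂f_1/∂y = ∂(2*x*y)/∂x - ∂(-3*x^2 + 2*x*y + y^2)/∂y = -2*x
Assembling: d(omega) = (-2*x) dx ∧ dy.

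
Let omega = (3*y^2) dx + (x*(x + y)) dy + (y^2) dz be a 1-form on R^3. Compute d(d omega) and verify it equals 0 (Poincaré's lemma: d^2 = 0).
d(d omega) = 0

Step 1: d omega = sum_{i<j} (∂f_j/∂x_i - ∂f_i/∂x_j) dx_i ∧ dx_j:
  coeff of dx ∧ dy: 2*x - 5*y
  coeff of dx ∧ dz: 0
  coeff of dy ∧ dz: 2*y
Step 2: Apply d again to each 2-form coefficient. The only possible 3-form in R^3 is dx ∧ dy ∧ dz, with coefficient
  ∂(coeff of dy∧dz)/∂x - ∂(coeff of dx∧dz)/∂y + ∂(coeff of dx∧dy)/∂z
  = ∂/∂x (2*y) - ∂/∂y (0) + ∂/∂z (2*x - 5*y).
Each of these terms simplifies to sums of mixed partials that cancel in pairs. The result is 0 (by equality of mixed partials for smooth functions — Schwarz / Clairaut).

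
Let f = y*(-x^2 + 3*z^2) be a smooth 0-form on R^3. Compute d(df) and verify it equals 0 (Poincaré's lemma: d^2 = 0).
d(df) = 0

Step 1: df = sum_i (∂f/∂x_i) dx_i = (-2*x*y) dx + (-x^2 + 3*z^2) dy + (6*y*z) dz.
Step 2: Apply d again. Using the 1-form formula, the coefficient of dx ∧ dy in d(df) is ∂^2 f/∂x ∂y - ∂^2 f/∂y ∂x = (-2*x) - (-2*x) = 0 (equality of mixed partials for smooth f).
Similarly for dx ∧ dz and dy ∧ dz — all coefficients vanish. So d(df) = 0.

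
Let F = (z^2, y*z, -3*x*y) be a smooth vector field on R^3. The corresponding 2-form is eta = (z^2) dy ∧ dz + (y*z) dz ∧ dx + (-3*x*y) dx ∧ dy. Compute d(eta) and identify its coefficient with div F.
d(eta) = (z) dx ∧ dy ∧ dz; div F = z

For a 2-form in R^3 of the form above, applying d gives a 3-form with coefficient ∂P/∂x + ∂Q/∂y + ∂R/∂z:
  ∂P/∂x = 0
  ∂Q/∂y = z
  ∂R/∂z = 0
Sum = z, which is exactly div F.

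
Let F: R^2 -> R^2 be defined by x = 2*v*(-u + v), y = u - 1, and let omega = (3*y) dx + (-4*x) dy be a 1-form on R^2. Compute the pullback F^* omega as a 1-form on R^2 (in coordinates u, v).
F^* omega = (2*v*(u - 4*v + 3)) du + (-6*u^2 + 12*u*v + 6*u - 12*v) dv

Using F^*(f dg) = (f ∘ F) d(g ∘ F), substitute each coordinate x_i by F_i(u, v) in f_i, and replace dx_i by d F_i = (∂F_i/∂u) du + (∂F_i/∂v) dv.
  For the x component: f_1(F) = 3*u - 3; d F_1 = (-2*v) du + (-2*u + 4*v) dv
  For the y component: f_2(F) = 8*v*(u - v); d F_2 = (1) du + (0) dv
Combining and collecting du, dv coefficients:
  coeff of du: 2*v*(u - 4*v + 3)
  coeff of dv: -6*u^2 + 12*u*v + 6*u - 12*v
F^* omega = (2*v*(u - 4*v + 3)) du + (-6*u^2 + 12*u*v + 6*u - 12*v) dv.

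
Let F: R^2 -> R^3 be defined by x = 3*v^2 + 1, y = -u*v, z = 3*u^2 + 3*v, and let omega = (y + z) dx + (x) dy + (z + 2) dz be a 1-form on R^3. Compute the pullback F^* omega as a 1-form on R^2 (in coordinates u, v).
F^* omega = (18*u^3 + 18*u*v + 12*u - 3*v^3 - v) du + (18*u^2*v + 9*u^2 - 9*u*v^2 - u + 18*v^2 + 9*v + 6) dv

Using F^*(f dg) = (f ∘ F) d(g ∘ F), substitute each coordinate x_i by F_i(u, v) in f_i, and replace dx_i by d F_i = (∂F_i/∂u) du + (∂F_i/∂v) dv.
  For the x component: f_1(F) = 3*u^2 - u*v + 3*v; d F_1 = (0) du + (6*v) dv
  For the y component: f_2(F) = 3*v^2 + 1; d F_2 = (-v) du + (-u) dv
  For the z component: f_3(F) = 3*u^2 + 3*v + 2; d F_3 = (6*u) du + (3) dv
Combining and collecting du, dv coefficients:
  coeff of du: 18*u^3 + 18*u*v + 12*u - 3*v^3 - v
  coeff of dv: 18*u^2*v + 9*u^2 - 9*u*v^2 - u + 18*v^2 + 9*v + 6
F^* omega = (18*u^3 + 18*u*v + 12*u - 3*v^3 - v) du + (18*u^2*v + 9*u^2 - 9*u*v^2 - u + 18*v^2 + 9*v + 6) dv.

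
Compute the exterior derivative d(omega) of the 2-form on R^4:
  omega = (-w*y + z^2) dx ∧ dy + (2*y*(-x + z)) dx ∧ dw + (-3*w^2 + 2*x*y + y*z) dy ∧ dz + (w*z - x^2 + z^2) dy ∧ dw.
d(omega) = (2*y + 2*z) dx ∧ dy ∧ dz + (-y - 2*z) dx ∧ dy ∧ dw + (-2*y) dx ∧ dz ∧ dw + (-7*w - 2*z) dy ∧ dz ∧ dw

For a 2-form omega = sum_{i<j} g_{ij} dx_i ∧ dx_j, the exterior derivative is
  d(omega) = sum_{i<j} d(g_{ij}) ∧ dx_i ∧ dx_j = sum_{i<j, k} (∂g_{ij}/∂x_k) dx_k ∧ dx_i ∧ dx_j.
Expand each term, using dx_k ∧ dx_i ∧ dx_j = sgn(permutation) dx_{(a)} ∧ dx_{(b)} ∧ dx_{(c)} with (a < b < c) sorted:
  d(-w*y + z^2) includes (∂/∂z)(-w*y + z^2) dz = (2*z) dz, which multiplied by dx ∧ dy gives (2*z) dx ∧ dy ∧ dz
  d(-w*y + z^2) includes (∂/∂w)(-w*y + z^2) dw = (-y) dw, which multiplied by dx ∧ dy gives (-y) dx ∧ dy ∧ dw
  d(2*y*(-x + z)) includes (∂/∂y)(2*y*(-x + z)) dy = (-2*x + 2*z) dy, which multiplied by dx ∧ dw gives (2*x - 2*z) dx ∧ dy ∧ dw
  d(2*y*(-x + z)) includes (∂/∂z)(2*y*(-x + z)) dz = (2*y) dz, which multiplied by dx ∧ dw gives (-2*y) dx ∧ dz ∧ dw
  d(-3*w^2 + 2*x*y + y*z) includes (∂/∂x)(-3*w^2 + 2*x*y + y*z) dx = (2*y) dx, which multiplied by dy ∧ dz gives (2*y) dx ∧ dy ∧ dz
  d(-3*w^2 + 2*x*y + y*z) includes (∂/∂w)(-3*w^2 + 2*x*y + y*z) dw = (-6*w) dw, which multiplied by dy ∧ dz gives (-6*w) dy ∧ dz ∧ dw
  d(w*z - x^2 + z^2) includes (∂/∂x)(w*z - x^2 + z^2) dx = (-2*x) dx, which multiplied by dy ∧ dw gives (-2*x) dx ∧ dy ∧ dw
  d(w*z - x^2 + z^2) includes (∂/∂z)(w*z - x^2 + z^2) dz = (w + 2*z) dz, which multiplied by dy ∧ dw gives (-w - 2*z) dy ∧ dz ∧ dw
Collecting like 3-forms: d(omega) = (2*y + 2*z) dx ∧ dy ∧ dz + (-y - 2*z) dx ∧ dy ∧ dw + (-2*y) dx ∧ dz ∧ dw + (-7*w - 2*z) dy ∧ dz ∧ dw.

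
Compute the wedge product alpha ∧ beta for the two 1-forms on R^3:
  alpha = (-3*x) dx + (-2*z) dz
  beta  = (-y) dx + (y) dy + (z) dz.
alpha ∧ beta = (-3*x*y) dx ∧ dy + (-z*(3*x + 2*y)) dx ∧ dz + (2*y*z) dy ∧ dz

Distribute the wedge, using dx_i ∧ dx_j = -dx_j ∧ dx_i and dx_i ∧ dx_i = 0. For each pair (i, j) with i < j, the coefficient of dx_i ∧ dx_j in alpha ∧ beta is (alpha_i * beta_j - alpha_j * beta_i). Collecting: alpha ∧ beta = (-3*x*y) dx ∧ dy + (-z*(3*x + 2*y)) dx ∧ dz + (2*y*z) dy ∧ dz.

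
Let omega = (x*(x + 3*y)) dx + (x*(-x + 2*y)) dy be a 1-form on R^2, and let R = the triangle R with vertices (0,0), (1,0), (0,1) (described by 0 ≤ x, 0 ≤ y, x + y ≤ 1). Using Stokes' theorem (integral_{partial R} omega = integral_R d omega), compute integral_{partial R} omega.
integral_(partial R) omega = -1/2

Stokes: integral_partial_R omega = integral_R d omega with d omega = (∂Q/∂x - ∂P/∂y) dx ∧ dy.
  ∂Q/∂x = -2*x + 2*y
  ∂P/∂y = 3*x
  integrand = ∂Q/∂x - ∂P/∂y = -5*x + 2*y.
Integrating over R: integral_0^1 integral_0^{1-x} (-5*x + 2*y) dy dx = -1/2.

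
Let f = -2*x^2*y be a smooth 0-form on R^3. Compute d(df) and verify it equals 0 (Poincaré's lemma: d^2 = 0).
d(df) = 0

Step 1: df = sum_i (∂f/∂x_i) dx_i = (-4*x*y) dx + (-2*x^2) dy + (0) dz.
Step 2: Apply d again. Using the 1-form formula, the coefficient of dx ∧ dy in d(df) is ∂^2 f/∂x ∂y - ∂^2 f/∂y ∂x = (-4*x) - (-4*x) = 0 (equality of mixed partials for smooth f).
Similarly for dx ∧ dz and dy ∧ dz — all coefficients vanish. So d(df) = 0.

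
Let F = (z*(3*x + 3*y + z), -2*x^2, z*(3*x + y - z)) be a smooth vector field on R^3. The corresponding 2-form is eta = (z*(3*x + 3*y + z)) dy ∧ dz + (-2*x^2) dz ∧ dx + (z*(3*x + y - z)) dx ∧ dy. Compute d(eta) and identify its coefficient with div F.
d(eta) = (3*x + y + z) dx ∧ dy ∧ dz; div F = 3*x + y + z

For a 2-form in R^3 of the form above, applying d gives a 3-form with coefficient ∂P/∂x + ∂Q/∂y + ∂R/∂z:
  ∂P/∂x = 3*z
  ∂Q/∂y = 0
  ∂R/∂z = 3*x + y - 2*z
Sum = 3*x + y + z, which is exactly div F.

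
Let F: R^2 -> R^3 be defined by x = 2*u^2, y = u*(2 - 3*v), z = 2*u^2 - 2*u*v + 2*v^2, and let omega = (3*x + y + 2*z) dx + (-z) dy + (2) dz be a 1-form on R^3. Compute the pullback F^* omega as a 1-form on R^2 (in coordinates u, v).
F^* omega = (40*u^3 - 22*u^2*v + 4*u^2 + 10*u*v^2 + 4*u*v + 8*u + 6*v^3 - 4*v^2 - 4*v) du + (6*u^3 - 6*u^2*v + 6*u*v^2 - 4*u + 8*v) dv

Using F^*(f dg) = (f ∘ F) d(g ∘ F), substitute each coordinate x_i by F_i(u, v) in f_i, and replace dx_i by d F_i = (∂F_i/∂u) du + (∂F_i/∂v) dv.
  For the x component: f_1(F) = 10*u^2 - 7*u*v + 2*u + 4*v^2; d F_1 = (4*u) du + (0) dv
  For the y component: f_2(F) = -2*u^2 + 2*u*v - 2*v^2; d F_2 = (2 - 3*v) du + (-3*u) dv
  For the z component: f_3(F) = 2; d F_3 = (4*u - 2*v) du + (-2*u + 4*v) dv
Combining and collecting du, dv coefficients:
  coeff of du: 40*u^3 - 22*u^2*v + 4*u^2 + 10*u*v^2 + 4*u*v + 8*u + 6*v^3 - 4*v^2 - 4*v
  coeff of dv: 6*u^3 - 6*u^2*v + 6*u*v^2 - 4*u + 8*v
F^* omega = (40*u^3 - 22*u^2*v + 4*u^2 + 10*u*v^2 + 4*u*v + 8*u + 6*v^3 - 4*v^2 - 4*v) du + (6*u^3 - 6*u^2*v + 6*u*v^2 - 4*u + 8*v) dv.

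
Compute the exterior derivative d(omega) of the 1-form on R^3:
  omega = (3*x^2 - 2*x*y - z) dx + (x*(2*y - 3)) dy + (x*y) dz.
d(omega) = (2*x + 2*y - 3) dx ∧ dy + (y + 1) dx ∧ dz + (x) dy ∧ dz

For a 1-form omega = sum_i f_i dx_i, the exterior derivative is
  d(omega) = sum_{i < j} (∂f_j/∂x_i - ∂f_i/∂x_j) dx_i ∧ dx_j.
  coefficient of dx ∧ dy: ∂f_2/∂x - ∂f_1/∂y = ∂(x*(2*y - 3))/∂x - ∂(3*x^2 - 2*x*y - z)/∂y = 2*x + 2*y - 3
  coefficient of dx ∧ dz: ∂f_3/∂x - ∂f_1/∂z = ∂(x*y)/∂x - ∂(3*x^2 - 2*x*y - z)/∂z = y + 1
  coefficient of dy ∧ dz: ∂f_3/∂y - ∂f_2/∂z = ∂(x*y)/∂y - ∂(x*(2*y - 3))/∂z = x
Assembling: d(omega) = (2*x + 2*y - 3) dx ∧ dy + (y + 1) dx ∧ dz + (x) dy ∧ dz.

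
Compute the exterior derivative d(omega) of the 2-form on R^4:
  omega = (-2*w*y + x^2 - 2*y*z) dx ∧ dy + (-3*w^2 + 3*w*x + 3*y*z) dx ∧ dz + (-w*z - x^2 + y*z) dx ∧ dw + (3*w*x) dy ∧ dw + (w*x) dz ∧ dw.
d(omega) = (-2*y - 3*z) dx ∧ dy ∧ dz + (3*w - 2*y - z) dx ∧ dy ∧ dw + (-4*w + 3*x - y) dx ∧ dz ∧ dw

For a 2-form omega = sum_{i<j} g_{ij} dx_i ∧ dx_j, the exterior derivative is
  d(omega) = sum_{i<j} d(g_{ij}) ∧ dx_i ∧ dx_j = sum_{i<j, k} (∂g_{ij}/∂x_k) dx_k ∧ dx_i ∧ dx_j.
Expand each term, using dx_k ∧ dx_i ∧ dx_j = sgn(permutation) dx_{(a)} ∧ dx_{(b)} ∧ dx_{(c)} with (a < b < c) sorted:
  d(-2*w*y + x^2 - 2*y*z) includes (∂/∂z)(-2*w*y + x^2 - 2*y*z) dz = (-2*y) dz, which multiplied by dx ∧ dy gives (-2*y) dx ∧ dy ∧ dz
  d(-2*w*y + x^2 - 2*y*z) includes (∂/∂w)(-2*w*y + x^2 - 2*y*z) dw = (-2*y) dw, which multiplied by dx ∧ dy gives (-2*y) dx ∧ dy ∧ dw
  d(-3*w^2 + 3*w*x + 3*y*z) includes (∂/∂y)(-3*w^2 + 3*w*x + 3*y*z) dy = (3*z) dy, which multiplied by dx ∧ dz gives (-3*z) dx ∧ dy ∧ dz
  d(-3*w^2 + 3*w*x + 3*y*z) includes (∂/∂w)(-3*w^2 + 3*w*x + 3*y*z) dw = (-6*w + 3*x) dw, which multiplied by dx ∧ dz gives (-6*w + 3*x) dx ∧ dz ∧ dw
  d(-w*z - x^2 + y*z) includes (∂/∂y)(-w*z - x^2 + y*z) dy = (z) dy, which multiplied by dx ∧ dw gives (-z) dx ∧ dy ∧ dw
  d(-w*z - x^2 + y*z) includes (∂/∂z)(-w*z - x^2 + y*z) dz = (-w + y) dz, which multiplied by dx ∧ dw gives (w - y) dx ∧ dz ∧ dw
  d(3*w*x) includes (∂/∂x)(3*w*x) dx = (3*w) dx, which multiplied by dy ∧ dw gives (3*w) dx ∧ dy ∧ dw
  d(w*x) includes (∂/∂x)(w*x) dx = (w) dx, which multiplied by dz ∧ dw gives (w) dx ∧ dz ∧ dw
Collecting like 3-forms: d(omega) = (-2*y - 3*z) dx ∧ dy ∧ dz + (3*w - 2*y - z) dx ∧ dy ∧ dw + (-4*w + 3*x - y) dx ∧ dz ∧ dw.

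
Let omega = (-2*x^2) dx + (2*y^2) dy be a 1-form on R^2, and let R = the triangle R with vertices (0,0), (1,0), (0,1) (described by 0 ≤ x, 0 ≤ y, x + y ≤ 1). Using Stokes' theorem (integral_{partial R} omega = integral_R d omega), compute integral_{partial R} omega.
integral_(partial R) omega = 0

Stokes: integral_partial_R omega = integral_R d omega with d omega = (∂Q/∂x - ∂P/∂y) dx ∧ dy.
  ∂Q/∂x = 0
  ∂P/∂y = 0
  integrand = ∂Q/∂x - ∂P/∂y = 0.
Integrating over R: integral_0^1 integral_0^{1-x} (0) dy dx = 0.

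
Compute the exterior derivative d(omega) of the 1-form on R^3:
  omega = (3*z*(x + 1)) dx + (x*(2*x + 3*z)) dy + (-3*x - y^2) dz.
d(omega) = (4*x + 3*z) dx ∧ dy + (-3*x - 6) dx ∧ dz + (-3*x - 2*y) dy ∧ dz

For a 1-form omega = sum_i f_i dx_i, the exterior derivative is
  d(omega) = sum_{i < j} (∂f_j/∂x_i - ∂f_i/∂x_j) dx_i ∧ dx_j.
  coefficient of dx ∧ dy: ∂f_2/∂x - ∂f_1/∂y = ∂(x*(2*x + 3*z))/∂x - ∂(3*z*(x + 1))/∂y = 4*x + 3*z
  coefficient of dx ∧ dz: ∂f_3/∂x - ∂f_1/∂z = ∂(-3*x - y^2)/∂x - ∂(3*z*(x + 1))/∂z = -3*x - 6
  coefficient of dy ∧ dz: ∂f_3/∂y - ∂f_2/∂z = ∂(-3*x - y^2)/∂y - ∂(x*(2*x + 3*z))/∂z = -3*x - 2*y
Assembling: d(omega) = (4*x + 3*z) dx ∧ dy + (-3*x - 6) dx ∧ dz + (-3*x - 2*y) dy ∧ dz.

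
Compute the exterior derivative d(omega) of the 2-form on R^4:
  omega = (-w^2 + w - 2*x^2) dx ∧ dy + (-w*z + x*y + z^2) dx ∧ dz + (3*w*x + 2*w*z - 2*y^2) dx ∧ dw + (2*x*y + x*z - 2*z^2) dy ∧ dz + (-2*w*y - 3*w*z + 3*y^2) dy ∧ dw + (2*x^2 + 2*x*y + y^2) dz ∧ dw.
d(omega) = (-2*w + 4*y + 1) dx ∧ dy ∧ dw + (-x + 2*y + z) dx ∧ dy ∧ dz + (-2*w + 4*x + 2*y - z) dx ∧ dz ∧ dw + (3*w + 2*x + 2*y) dy ∧ dz ∧ dw

For a 2-form omega = sum_{i<j} g_{ij} dx_i ∧ dx_j, the exterior derivative is
  d(omega) = sum_{i<j} d(g_{ij}) ∧ dx_i ∧ dx_j = sum_{i<j, k} (∂g_{ij}/∂x_k) dx_k ∧ dx_i ∧ dx_j.
Expand each term, using dx_k ∧ dx_i ∧ dx_j = sgn(permutation) dx_{(a)} ∧ dx_{(b)} ∧ dx_{(c)} with (a < b < c) sorted:
  d(-w^2 + w - 2*x^2) includes (∂/∂w)(-w^2 + w - 2*x^2) dw = (1 - 2*w) dw, which multiplied by dx ∧ dy gives (1 - 2*w) dx ∧ dy ∧ dw
  d(-w*z + x*y + z^2) includes (∂/∂y)(-w*z + x*y + z^2) dy = (x) dy, which multiplied by dx ∧ dz gives (-x) dx ∧ dy ∧ dz
  d(-w*z + x*y + z^2) includes (∂/∂w)(-w*z + x*y + z^2) dw = (-z) dw, which multiplied by dx ∧ dz gives (-z) dx ∧ dz ∧ dw
  d(3*w*x + 2*w*z - 2*y^2) includes (∂/∂y)(3*w*x + 2*w*z - 2*y^2) dy = (-4*y) dy, which multiplied by dx ∧ dw gives (4*y) dx ∧ dy ∧ dw
  d(3*w*x + 2*w*z - 2*y^2) includes (∂/∂z)(3*w*x + 2*w*z - 2*y^2) dz = (2*w) dz, which multiplied by dx ∧ dw gives (-2*w) dx ∧ dz ∧ dw
  d(2*x*y + x*z - 2*z^2) includes (∂/∂x)(2*x*y + x*z - 2*z^2) dx = (2*y + z) dx, which multiplied by dy ∧ dz gives (2*y + z) dx ∧ dy ∧ dz
  d(-2*w*y - 3*w*z + 3*y^2) includes (∂/∂z)(-2*w*y - 3*w*z + 3*y^2) dz = (-3*w) dz, which multiplied by dy ∧ dw gives (3*w) dy ∧ dz ∧ dw
  d(2*x^2 + 2*x*y + y^2) includes (∂/∂x)(2*x^2 + 2*x*y + y^2) dx = (4*x + 2*y) dx, which multiplied by dz ∧ dw gives (4*x + 2*y) dx ∧ dz ∧ dw
  d(2*x^2 + 2*x*y + y^2) includes (∂/∂y)(2*x^2 + 2*x*y + y^2) dy = (2*x + 2*y) dy, which multiplied by dz ∧ dw gives (2*x + 2*y) dy ∧ dz ∧ dw
Collecting like 3-forms: d(omega) = (-2*w + 4*y + 1) dx ∧ dy ∧ dw + (-x + 2*y + z) dx ∧ dy ∧ dz + (-2*w + 4*x + 2*y - z) dx ∧ dz ∧ dw + (3*w + 2*x + 2*y) dy ∧ dz ∧ dw.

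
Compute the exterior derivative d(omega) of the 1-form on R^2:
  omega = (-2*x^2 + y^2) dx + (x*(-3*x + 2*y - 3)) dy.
d(omega) = (-6*x - 3) dx ∧ dy

For a 1-form omega = sum_i f_i dx_i, the exterior derivative is
  d(omega) = sum_{i < j} (∂f_j/∂x_i - ∂f_i/∂x_j) dx_i ∧ dx_j.
  coefficient of dx ∧ dy: ∂f_2/∂x - ∂f_1/∂y = ∂(x*(-3*x + 2*y - 3))/∂x - ∂(-2*x^2 + y^2)/∂y = -6*x - 3
Assembling: d(omega) = (-6*x - 3) dx ∧ dy.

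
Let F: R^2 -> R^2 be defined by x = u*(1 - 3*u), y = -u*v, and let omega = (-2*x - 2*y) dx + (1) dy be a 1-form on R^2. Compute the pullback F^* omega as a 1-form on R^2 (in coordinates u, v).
F^* omega = (-36*u^3 - 12*u^2*v + 18*u^2 + 2*u*v - 2*u - v) du + (-u) dv

Using F^*(f dg) = (f ∘ F) d(g ∘ F), substitute each coordinate x_i by F_i(u, v) in f_i, and replace dx_i by d F_i = (∂F_i/∂u) du + (∂F_i/∂v) dv.
  For the x component: f_1(F) = 2*u*(3*u + v - 1); d F_1 = (1 - 6*u) du + (0) dv
  For the y component: f_2(F) = 1; d F_2 = (-v) du + (-u) dv
Combining and collecting du, dv coefficients:
  coeff of du: -36*u^3 - 12*u^2*v + 18*u^2 + 2*u*v - 2*u - v
  coeff of dv: -u
F^* omega = (-36*u^3 - 12*u^2*v + 18*u^2 + 2*u*v - 2*u - v) du + (-u) dv.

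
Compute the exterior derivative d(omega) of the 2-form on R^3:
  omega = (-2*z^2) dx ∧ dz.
d(omega) = 0

For a 2-form omega = sum_{i<j} g_{ij} dx_i ∧ dx_j, the exterior derivative is
  d(omega) = sum_{i<j} d(g_{ij}) ∧ dx_i ∧ dx_j = sum_{i<j, k} (∂g_{ij}/∂x_k) dx_k ∧ dx_i ∧ dx_j.
Expand each term, using dx_k ∧ dx_i ∧ dx_j = sgn(permutation) dx_{(a)} ∧ dx_{(b)} ∧ dx_{(c)} with (a < b < c) sorted:

Collecting like 3-forms: d(omega) = 0.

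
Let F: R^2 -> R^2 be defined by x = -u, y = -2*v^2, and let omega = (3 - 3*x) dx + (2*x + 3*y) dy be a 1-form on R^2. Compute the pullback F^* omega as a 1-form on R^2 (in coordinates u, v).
F^* omega = (-3*u - 3) du + (8*v*(u + 3*v^2)) dv

Using F^*(f dg) = (f ∘ F) d(g ∘ F), substitute each coordinate x_i by F_i(u, v) in f_i, and replace dx_i by d F_i = (∂F_i/∂u) du + (∂F_i/∂v) dv.
  For the x component: f_1(F) = 3*u + 3; d F_1 = (-1) du + (0) dv
  For the y component: f_2(F) = -2*u - 6*v^2; d F_2 = (0) du + (-4*v) dv
Combining and collecting du, dv coefficients:
  coeff of du: -3*u - 3
  coeff of dv: 8*v*(u + 3*v^2)
F^* omega = (-3*u - 3) du + (8*v*(u + 3*v^2)) dv.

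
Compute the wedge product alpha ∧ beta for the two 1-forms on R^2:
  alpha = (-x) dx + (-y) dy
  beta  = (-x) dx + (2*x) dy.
alpha ∧ beta = (-x*(2*x + y)) dx ∧ dy

Distribute the wedge, using dx_i ∧ dx_j = -dx_j ∧ dx_i and dx_i ∧ dx_i = 0. For each pair (i, j) with i < j, the coefficient of dx_i ∧ dx_j in alpha ∧ beta is (alpha_i * beta_j - alpha_j * beta_i). Collecting: alpha ∧ beta = (-x*(2*x + y)) dx ∧ dy.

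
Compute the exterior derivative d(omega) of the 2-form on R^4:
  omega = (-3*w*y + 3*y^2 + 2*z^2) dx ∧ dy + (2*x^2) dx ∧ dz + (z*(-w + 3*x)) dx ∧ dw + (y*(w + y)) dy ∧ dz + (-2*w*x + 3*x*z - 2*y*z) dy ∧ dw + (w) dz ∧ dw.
d(omega) = (4*z) dx ∧ dy ∧ dz + (-2*w - 3*y + 3*z) dx ∧ dy ∧ dw + (w - 3*x) dx ∧ dz ∧ dw + (-3*x + 3*y) dy ∧ dz ∧ dw

For a 2-form omega = sum_{i<j} g_{ij} dx_i ∧ dx_j, the exterior derivative is
  d(omega) = sum_{i<j} d(g_{ij}) ∧ dx_i ∧ dx_j = sum_{i<j, k} (∂g_{ij}/∂x_k) dx_k ∧ dx_i ∧ dx_j.
Expand each term, using dx_k ∧ dx_i ∧ dx_j = sgn(permutation) dx_{(a)} ∧ dx_{(b)} ∧ dx_{(c)} with (a < b < c) sorted:
  d(-3*w*y + 3*y^2 + 2*z^2) includes (∂/∂z)(-3*w*y + 3*y^2 + 2*z^2) dz = (4*z) dz, which multiplied by dx ∧ dy gives (4*z) dx ∧ dy ∧ dz
  d(-3*w*y + 3*y^2 + 2*z^2) includes (∂/∂w)(-3*w*y + 3*y^2 + 2*z^2) dw = (-3*y) dw, which multiplied by dx ∧ dy gives (-3*y) dx ∧ dy ∧ dw
  d(z*(-w + 3*x)) includes (∂/∂z)(z*(-w + 3*x)) dz = (-w + 3*x) dz, which multiplied by dx ∧ dw gives (w - 3*x) dx ∧ dz ∧ dw
  d(y*(w + y)) includes (∂/∂w)(y*(w + y)) dw = (y) dw, which multiplied by dy ∧ dz gives (y) dy ∧ dz ∧ dw
  d(-2*w*x + 3*x*z - 2*y*z) includes (∂/∂x)(-2*w*x + 3*x*z - 2*y*z) dx = (-2*w + 3*z) dx, which multiplied by dy ∧ dw gives (-2*w + 3*z) dx ∧ dy ∧ dw
  d(-2*w*x + 3*x*z - 2*y*z) includes (∂/∂z)(-2*w*x + 3*x*z - 2*y*z) dz = (3*x - 2*y) dz, which multiplied by dy ∧ dw gives (-3*x + 2*y) dy ∧ dz ∧ dw
Collecting like 3-forms: d(omega) = (4*z) dx ∧ dy ∧ dz + (-2*w - 3*y + 3*z) dx ∧ dy ∧ dw + (w - 3*x) dx ∧ dz ∧ dw + (-3*x + 3*y) dy ∧ dz ∧ dw.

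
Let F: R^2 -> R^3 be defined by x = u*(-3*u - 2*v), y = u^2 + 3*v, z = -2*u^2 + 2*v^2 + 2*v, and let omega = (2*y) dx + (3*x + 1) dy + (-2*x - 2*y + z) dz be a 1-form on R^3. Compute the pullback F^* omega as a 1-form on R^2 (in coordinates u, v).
F^* omega = (-38*u^3 - 32*u^2*v - 8*u*v^2 - 20*u*v + 2*u - 12*v^2) du + (-4*u^3 + 8*u^2*v - 23*u^2 + 16*u*v^2 - 22*u*v + 8*v^3 - 12*v^2 - 8*v + 3) dv

Using F^*(f dg) = (f ∘ F) d(g ∘ F), substitute each coordinate x_i by F_i(u, v) in f_i, and replace dx_i by d F_i = (∂F_i/∂u) du + (∂F_i/∂v) dv.
  For the x component: f_1(F) = 2*u^2 + 6*v; d F_1 = (-6*u - 2*v) du + (-2*u) dv
  For the y component: f_2(F) = -9*u^2 - 6*u*v + 1; d F_2 = (2*u) du + (3) dv
  For the z component: f_3(F) = 2*u^2 + 4*u*v + 2*v^2 - 4*v; d F_3 = (-4*u) du + (4*v + 2) dv
Combining and collecting du, dv coefficients:
  coeff of du: -38*u^3 - 32*u^2*v - 8*u*v^2 - 20*u*v + 2*u - 12*v^2
  coeff of dv: -4*u^3 + 8*u^2*v - 23*u^2 + 16*u*v^2 - 22*u*v + 8*v^3 - 12*v^2 - 8*v + 3
F^* omega = (-38*u^3 - 32*u^2*v - 8*u*v^2 - 20*u*v + 2*u - 12*v^2) du + (-4*u^3 + 8*u^2*v - 23*u^2 + 16*u*v^2 - 22*u*v + 8*v^3 - 12*v^2 - 8*v + 3) dv.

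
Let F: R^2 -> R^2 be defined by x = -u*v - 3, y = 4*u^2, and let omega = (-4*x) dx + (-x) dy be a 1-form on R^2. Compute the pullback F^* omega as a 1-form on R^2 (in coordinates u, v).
F^* omega = (8*u^2*v - 4*u*v^2 + 24*u - 12*v) du + (4*u*(-u*v - 3)) dv

Using F^*(f dg) = (f ∘ F) d(g ∘ F), substitute each coordinate x_i by F_i(u, v) in f_i, and replace dx_i by d F_i = (∂F_i/∂u) du + (∂F_i/∂v) dv.
  For the x component: f_1(F) = 4*u*v + 12; d F_1 = (-v) du + (-u) dv
  For the y component: f_2(F) = u*v + 3; d F_2 = (8*u) du + (0) dv
Combining and collecting du, dv coefficients:
  coeff of du: 8*u^2*v - 4*u*v^2 + 24*u - 12*v
  coeff of dv: 4*u*(-u*v - 3)
F^* omega = (8*u^2*v - 4*u*v^2 + 24*u - 12*v) du + (4*u*(-u*v - 3)) dv.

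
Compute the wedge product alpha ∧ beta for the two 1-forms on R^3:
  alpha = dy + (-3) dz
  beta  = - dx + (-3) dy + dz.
alpha ∧ beta = (1) dx ∧ dy + (-8) dy ∧ dz + (-3) dx ∧ dz

Distribute the wedge, using dx_i ∧ dx_j = -dx_j ∧ dx_i and dx_i ∧ dx_i = 0. For each pair (i, j) with i < j, the coefficient of dx_i ∧ dx_j in alpha ∧ beta is (alpha_i * beta_j - alpha_j * beta_i). Collecting: alpha ∧ beta = (1) dx ∧ dy + (-8) dy ∧ dz + (-3) dx ∧ dz.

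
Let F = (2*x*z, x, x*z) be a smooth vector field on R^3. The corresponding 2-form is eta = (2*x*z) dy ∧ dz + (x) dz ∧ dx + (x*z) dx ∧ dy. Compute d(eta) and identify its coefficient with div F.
d(eta) = (x + 2*z) dx ∧ dy ∧ dz; div F = x + 2*z

For a 2-form in R^3 of the form above, applying d gives a 3-form with coefficient ∂P/∂x + ∂Q/∂y + ∂R/∂z:
  ∂P/∂x = 2*z
  ∂Q/∂y = 0
  ∂R/∂z = x
Sum = x + 2*z, which is exactly div F.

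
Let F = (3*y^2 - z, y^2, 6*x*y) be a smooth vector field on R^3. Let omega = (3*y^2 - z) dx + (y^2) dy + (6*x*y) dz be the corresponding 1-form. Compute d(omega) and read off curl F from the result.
d(omega) = (6*x) dy ∧ dz + (-6*y - 1) dz ∧ dx + (-6*y) dx ∧ dy; curl F = (6*x, -6*y - 1, -6*y)

d omega = sum_{i<j} (∂f_j/∂x_i - ∂f_i/∂x_j) dx_i ∧ dx_j. Under the identification (dy ∧ dz, dz ∧ dx, dx ∧ dy) ↔ (e_x, e_y, e_z), the coefficients are exactly the components of curl F. Compute:
  ∂R/∂y - ∂Q/∂z = (6*x) - (0) = 6*x
  ∂P/∂z - ∂R/∂x = (-1) - (6*y) = -6*y - 1
  ∂Q/∂x - ∂P/∂y = (0) - (6*y) = -6*y.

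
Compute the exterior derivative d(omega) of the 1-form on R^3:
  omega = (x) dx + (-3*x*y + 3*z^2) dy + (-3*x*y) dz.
d(omega) = (-3*y) dx ∧ dy + (-3*y) dx ∧ dz + (-3*x - 6*z) dy ∧ dz

For a 1-form omega = sum_i f_i dx_i, the exterior derivative is
  d(omega) = sum_{i < j} (∂f_j/∂x_i - ∂f_i/∂x_j) dx_i ∧ dx_j.
  coefficient of dx ∧ dy: ∂f_2/∂x - ∂f_1/∂y = ∂(-3*x*y + 3*z^2)/∂x - ∂(x)/∂y = -3*y
  coefficient of dx ∧ dz: ∂f_3/∂x - ∂f_1/∂z = ∂(-3*x*y)/∂x - ∂(x)/∂z = -3*y
  coefficient of dy ∧ dz: ∂f_3/∂y - ∂f_2/∂z = ∂(-3*x*y)/∂y - ∂(-3*x*y + 3*z^2)/∂z = -3*x - 6*z
Assembling: d(omega) = (-3*y) dx ∧ dy + (-3*y) dx ∧ dz + (-3*x - 6*z) dy ∧ dz.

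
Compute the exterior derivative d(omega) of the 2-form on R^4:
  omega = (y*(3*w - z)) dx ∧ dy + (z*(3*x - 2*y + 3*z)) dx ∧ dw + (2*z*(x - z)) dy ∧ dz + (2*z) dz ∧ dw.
d(omega) = (-y + 2*z) dx ∧ dy ∧ dz + (3*y + 2*z) dx ∧ dy ∧ dw + (-3*x + 2*y - 6*z) dx ∧ dz ∧ dw

For a 2-form omega = sum_{i<j} g_{ij} dx_i ∧ dx_j, the exterior derivative is
  d(omega) = sum_{i<j} d(g_{ij}) ∧ dx_i ∧ dx_j = sum_{i<j, k} (∂g_{ij}/∂x_k) dx_k ∧ dx_i ∧ dx_j.
Expand each term, using dx_k ∧ dx_i ∧ dx_j = sgn(permutation) dx_{(a)} ∧ dx_{(b)} ∧ dx_{(c)} with (a < b < c) sorted:
  d(y*(3*w - z)) includes (∂/∂z)(y*(3*w - z)) dz = (-y) dz, which multiplied by dx ∧ dy gives (-y) dx ∧ dy ∧ dz
  d(y*(3*w - z)) includes (∂/∂w)(y*(3*w - z)) dw = (3*y) dw, which multiplied by dx ∧ dy gives (3*y) dx ∧ dy ∧ dw
  d(z*(3*x - 2*y + 3*z)) includes (∂/∂y)(z*(3*x - 2*y + 3*z)) dy = (-2*z) dy, which multiplied by dx ∧ dw gives (2*z) dx ∧ dy ∧ dw
  d(z*(3*x - 2*y + 3*z)) includes (∂/∂z)(z*(3*x - 2*y + 3*z)) dz = (3*x - 2*y + 6*z) dz, which multiplied by dx ∧ dw gives (-3*x + 2*y - 6*z) dx ∧ dz ∧ dw
  d(2*z*(x - z)) includes (∂/∂x)(2*z*(x - z)) dx = (2*z) dx, which multiplied by dy ∧ dz gives (2*z) dx ∧ dy ∧ dz
Collecting like 3-forms: d(omega) = (-y + 2*z) dx ∧ dy ∧ dz + (3*y + 2*z) dx ∧ dy ∧ dw + (-3*x + 2*y - 6*z) dx ∧ dz ∧ dw.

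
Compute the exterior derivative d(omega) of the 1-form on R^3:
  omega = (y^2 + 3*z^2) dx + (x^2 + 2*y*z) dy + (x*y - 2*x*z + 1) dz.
d(omega) = (2*x - 2*y) dx ∧ dy + (y - 8*z) dx ∧ dz + (x - 2*y) dy ∧ dz

For a 1-form omega = sum_i f_i dx_i, the exterior derivative is
  d(omega) = sum_{i < j} (∂f_j/∂x_i - ∂f_i/∂x_j) dx_i ∧ dx_j.
  coefficient of dx ∧ dy: ∂f_2/∂x - ∂f_1/∂y = ∂(x^2 + 2*y*z)/∂x - ∂(y^2 + 3*z^2)/∂y = 2*x - 2*y
  coefficient of dx ∧ dz: ∂f_3/∂x - ∂f_1/∂z = ∂(x*y - 2*x*z + 1)/∂x - ∂(y^2 + 3*z^2)/∂z = y - 8*z
  coefficient of dy ∧ dz: ∂f_3/∂y - ∂f_2/∂z = ∂(x*y - 2*x*z + 1)/∂y - ∂(x^2 + 2*y*z)/∂z = x - 2*y
Assembling: d(omega) = (2*x - 2*y) dx ∧ dy + (y - 8*z) dx ∧ dz + (x - 2*y) dy ∧ dz.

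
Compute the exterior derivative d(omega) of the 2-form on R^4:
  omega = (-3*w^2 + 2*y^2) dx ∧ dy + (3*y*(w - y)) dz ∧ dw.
d(omega) = (-6*w) dx ∧ dy ∧ dw + (3*w - 6*y) dy ∧ dz ∧ dw

For a 2-form omega = sum_{i<j} g_{ij} dx_i ∧ dx_j, the exterior derivative is
  d(omega) = sum_{i<j} d(g_{ij}) ∧ dx_i ∧ dx_j = sum_{i<j, k} (∂g_{ij}/∂x_k) dx_k ∧ dx_i ∧ dx_j.
Expand each term, using dx_k ∧ dx_i ∧ dx_j = sgn(permutation) dx_{(a)} ∧ dx_{(b)} ∧ dx_{(c)} with (a < b < c) sorted:
  d(-3*w^2 + 2*y^2) includes (∂/∂w)(-3*w^2 + 2*y^2) dw = (-6*w) dw, which multiplied by dx ∧ dy gives (-6*w) dx ∧ dy ∧ dw
  d(3*y*(w - y)) includes (∂/∂y)(3*y*(w - y)) dy = (3*w - 6*y) dy, which multiplied by dz ∧ dw gives (3*w - 6*y) dy ∧ dz ∧ dw
Collecting like 3-forms: d(omega) = (-6*w) dx ∧ dy ∧ dw + (3*w - 6*y) dy ∧ dz ∧ dw.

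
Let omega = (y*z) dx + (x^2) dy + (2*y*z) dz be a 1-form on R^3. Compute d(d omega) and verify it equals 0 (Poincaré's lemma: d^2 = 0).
d(d omega) = 0

Step 1: d omega = sum_{i<j} (∂f_j/∂x_i - ∂f_i/∂x_j) dx_i ∧ dx_j:
  coeff of dx ∧ dy: 2*x - z
  coeff of dx ∧ dz: -y
  coeff of dy ∧ dz: 2*z
Step 2: Apply d again to each 2-form coefficient. The only possible 3-form in R^3 is dx ∧ dy ∧ dz, with coefficient
  ∂(coeff of dy∧dz)/∂x - ∂(coeff of dx∧dz)/∂y + ∂(coeff of dx∧dy)/∂z
  = ∂/∂x (2*z) - ∂/∂y (-y) + ∂/∂z (2*x - z).
Each of these terms simplifies to sums of mixed partials that cancel in pairs. The result is 0 (by equality of mixed partials for smooth functions — Schwarz / Clairaut).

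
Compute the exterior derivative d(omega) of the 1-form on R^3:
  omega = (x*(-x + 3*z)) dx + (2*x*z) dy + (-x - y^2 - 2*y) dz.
d(omega) = (2*z) dx ∧ dy + (-3*x - 1) dx ∧ dz + (-2*x - 2*y - 2) dy ∧ dz

For a 1-form omega = sum_i f_i dx_i, the exterior derivative is
  d(omega) = sum_{i < j} (∂f_j/∂x_i - ∂f_i/∂x_j) dx_i ∧ dx_j.
  coefficient of dx ∧ dy: ∂f_2/∂x - ∂f_1/∂y = ∂(2*x*z)/∂x - ∂(x*(-x + 3*z))/∂y = 2*z
  coefficient of dx ∧ dz: ∂f_3/∂x - ∂f_1/∂z = ∂(-x - y^2 - 2*y)/∂x - ∂(x*(-x + 3*z))/∂z = -3*x - 1
  coefficient of dy ∧ dz: ∂f_3/∂y - ∂f_2/∂z = ∂(-x - y^2 - 2*y)/∂y - ∂(2*x*z)/∂z = -2*x - 2*y - 2
Assembling: d(omega) = (2*z) dx ∧ dy + (-3*x - 1) dx ∧ dz + (-2*x - 2*y - 2) dy ∧ dz.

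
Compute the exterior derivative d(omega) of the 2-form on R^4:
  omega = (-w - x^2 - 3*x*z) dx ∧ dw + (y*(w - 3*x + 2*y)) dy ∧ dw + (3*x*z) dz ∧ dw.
d(omega) = (3*x + 3*z) dx ∧ dz ∧ dw + (-3*y) dx ∧ dy ∧ dw

For a 2-form omega = sum_{i<j} g_{ij} dx_i ∧ dx_j, the exterior derivative is
  d(omega) = sum_{i<j} d(g_{ij}) ∧ dx_i ∧ dx_j = sum_{i<j, k} (∂g_{ij}/∂x_k) dx_k ∧ dx_i ∧ dx_j.
Expand each term, using dx_k ∧ dx_i ∧ dx_j = sgn(permutation) dx_{(a)} ∧ dx_{(b)} ∧ dx_{(c)} with (a < b < c) sorted:
  d(-w - x^2 - 3*x*z) includes (∂/∂z)(-w - x^2 - 3*x*z) dz = (-3*x) dz, which multiplied by dx ∧ dw gives (3*x) dx ∧ dz ∧ dw
  d(y*(w - 3*x + 2*y)) includes (∂/∂x)(y*(w - 3*x + 2*y)) dx = (-3*y) dx, which multiplied by dy ∧ dw gives (-3*y) dx ∧ dy ∧ dw
  d(3*x*z) includes (∂/∂x)(3*x*z) dx = (3*z) dx, which multiplied by dz ∧ dw gives (3*z) dx ∧ dz ∧ dw
Collecting like 3-forms: d(omega) = (3*x + 3*z) dx ∧ dz ∧ dw + (-3*y) dx ∧ dy ∧ dw.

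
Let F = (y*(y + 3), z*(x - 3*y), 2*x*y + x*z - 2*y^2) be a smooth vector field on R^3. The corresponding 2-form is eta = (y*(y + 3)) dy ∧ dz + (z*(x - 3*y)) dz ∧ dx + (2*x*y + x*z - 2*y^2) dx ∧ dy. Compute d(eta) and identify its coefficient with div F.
d(eta) = (x - 3*z) dx ∧ dy ∧ dz; div F = x - 3*z

For a 2-form in R^3 of the form above, applying d gives a 3-form with coefficient ∂P/∂x + ∂Q/∂y + ∂R/∂z:
  ∂P/∂x = 0
  ∂Q/∂y = -3*z
  ∂R/∂z = x
Sum = x - 3*z, which is exactly div F.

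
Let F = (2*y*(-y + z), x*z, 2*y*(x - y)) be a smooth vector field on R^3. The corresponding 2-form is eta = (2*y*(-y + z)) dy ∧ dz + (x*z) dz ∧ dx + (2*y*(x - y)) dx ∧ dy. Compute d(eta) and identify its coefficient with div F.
d(eta) = (0) dx ∧ dy ∧ dz; div F = 0

For a 2-form in R^3 of the form above, applying d gives a 3-form with coefficient ∂P/∂x + ∂Q/∂y + ∂R/∂z:
  ∂P/∂x = 0
  ∂Q/∂y = 0
  ∂R/∂z = 0
Sum = 0, which is exactly div F.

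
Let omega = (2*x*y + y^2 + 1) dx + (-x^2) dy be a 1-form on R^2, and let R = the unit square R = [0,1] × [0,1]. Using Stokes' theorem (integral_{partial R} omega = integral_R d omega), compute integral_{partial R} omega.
integral_(partial R) omega = -3

Stokes: integral_partial_R omega = integral_R d omega with d omega = (∂Q/∂x - ∂P/∂y) dx ∧ dy.
  ∂Q/∂x = -2*x
  ∂P/∂y = 2*x + 2*y
  integrand = ∂Q/∂x - ∂P/∂y = -4*x - 2*y.
Integrating over R: integral_0^1 integral_0^1 (-4*x - 2*y) dx dy = -3.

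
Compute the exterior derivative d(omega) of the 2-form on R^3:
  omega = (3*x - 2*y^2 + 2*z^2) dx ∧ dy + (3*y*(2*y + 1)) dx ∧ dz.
d(omega) = (-12*y + 4*z - 3) dx ∧ dy ∧ dz

For a 2-form omega = sum_{i<j} g_{ij} dx_i ∧ dx_j, the exterior derivative is
  d(omega) = sum_{i<j} d(g_{ij}) ∧ dx_i ∧ dx_j = sum_{i<j, k} (∂g_{ij}/∂x_k) dx_k ∧ dx_i ∧ dx_j.
Expand each term, using dx_k ∧ dx_i ∧ dx_j = sgn(permutation) dx_{(a)} ∧ dx_{(b)} ∧ dx_{(c)} with (a < b < c) sorted:
  d(3*x - 2*y^2 + 2*z^2) includes (∂/∂z)(3*x - 2*y^2 + 2*z^2) dz = (4*z) dz, which multiplied by dx ∧ dy gives (4*z) dx ∧ dy ∧ dz
  d(3*y*(2*y + 1)) includes (∂/∂y)(3*y*(2*y + 1)) dy = (12*y + 3) dy, which multiplied by dx ∧ dz gives (-12*y - 3) dx ∧ dy ∧ dz
Collecting like 3-forms: d(omega) = (-12*y + 4*z - 3) dx ∧ dy ∧ dz.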